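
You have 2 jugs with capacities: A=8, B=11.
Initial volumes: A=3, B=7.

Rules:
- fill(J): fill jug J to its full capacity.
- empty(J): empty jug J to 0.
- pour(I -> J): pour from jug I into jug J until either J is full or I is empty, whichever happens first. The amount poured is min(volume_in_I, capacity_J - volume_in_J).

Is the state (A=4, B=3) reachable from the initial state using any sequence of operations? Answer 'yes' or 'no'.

BFS explored all 39 reachable states.
Reachable set includes: (0,0), (0,1), (0,2), (0,3), (0,4), (0,5), (0,6), (0,7), (0,8), (0,9), (0,10), (0,11) ...
Target (A=4, B=3) not in reachable set → no.

Answer: no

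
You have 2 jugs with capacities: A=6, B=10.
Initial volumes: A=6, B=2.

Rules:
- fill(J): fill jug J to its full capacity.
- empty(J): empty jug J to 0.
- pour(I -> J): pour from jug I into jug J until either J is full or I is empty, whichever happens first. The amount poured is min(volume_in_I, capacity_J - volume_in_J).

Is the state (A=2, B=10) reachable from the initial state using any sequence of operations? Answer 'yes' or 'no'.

Answer: yes

Derivation:
BFS from (A=6, B=2):
  1. empty(A) -> (A=0 B=2)
  2. pour(B -> A) -> (A=2 B=0)
  3. fill(B) -> (A=2 B=10)
Target reached → yes.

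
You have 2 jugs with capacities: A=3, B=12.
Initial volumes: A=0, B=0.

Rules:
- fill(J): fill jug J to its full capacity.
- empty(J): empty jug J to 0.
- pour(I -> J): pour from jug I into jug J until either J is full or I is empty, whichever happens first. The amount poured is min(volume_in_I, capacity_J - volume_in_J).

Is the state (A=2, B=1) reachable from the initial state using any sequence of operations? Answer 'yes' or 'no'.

BFS explored all 10 reachable states.
Reachable set includes: (0,0), (0,3), (0,6), (0,9), (0,12), (3,0), (3,3), (3,6), (3,9), (3,12)
Target (A=2, B=1) not in reachable set → no.

Answer: no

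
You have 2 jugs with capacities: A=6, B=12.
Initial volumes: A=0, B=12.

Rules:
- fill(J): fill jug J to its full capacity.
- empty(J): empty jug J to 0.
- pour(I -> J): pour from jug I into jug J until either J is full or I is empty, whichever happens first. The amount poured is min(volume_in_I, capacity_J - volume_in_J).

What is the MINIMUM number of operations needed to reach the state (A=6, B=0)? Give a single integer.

Answer: 2

Derivation:
BFS from (A=0, B=12). One shortest path:
  1. fill(A) -> (A=6 B=12)
  2. empty(B) -> (A=6 B=0)
Reached target in 2 moves.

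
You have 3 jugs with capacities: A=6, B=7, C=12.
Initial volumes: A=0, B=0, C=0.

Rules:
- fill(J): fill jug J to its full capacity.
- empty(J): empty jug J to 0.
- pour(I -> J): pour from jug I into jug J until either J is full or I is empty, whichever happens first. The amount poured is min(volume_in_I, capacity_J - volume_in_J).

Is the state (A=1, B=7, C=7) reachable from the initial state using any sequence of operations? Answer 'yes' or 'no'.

BFS from (A=0, B=0, C=0):
  1. fill(B) -> (A=0 B=7 C=0)
  2. pour(B -> A) -> (A=6 B=1 C=0)
  3. empty(A) -> (A=0 B=1 C=0)
  4. pour(B -> A) -> (A=1 B=0 C=0)
  5. fill(B) -> (A=1 B=7 C=0)
  6. pour(B -> C) -> (A=1 B=0 C=7)
  7. fill(B) -> (A=1 B=7 C=7)
Target reached → yes.

Answer: yes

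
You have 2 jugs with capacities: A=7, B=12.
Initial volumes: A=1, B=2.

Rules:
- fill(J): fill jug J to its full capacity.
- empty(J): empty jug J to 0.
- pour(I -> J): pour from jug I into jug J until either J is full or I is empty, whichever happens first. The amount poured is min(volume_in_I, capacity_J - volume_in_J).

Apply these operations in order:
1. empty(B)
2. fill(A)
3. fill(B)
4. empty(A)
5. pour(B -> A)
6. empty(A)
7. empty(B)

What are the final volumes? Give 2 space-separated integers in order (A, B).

Answer: 0 0

Derivation:
Step 1: empty(B) -> (A=1 B=0)
Step 2: fill(A) -> (A=7 B=0)
Step 3: fill(B) -> (A=7 B=12)
Step 4: empty(A) -> (A=0 B=12)
Step 5: pour(B -> A) -> (A=7 B=5)
Step 6: empty(A) -> (A=0 B=5)
Step 7: empty(B) -> (A=0 B=0)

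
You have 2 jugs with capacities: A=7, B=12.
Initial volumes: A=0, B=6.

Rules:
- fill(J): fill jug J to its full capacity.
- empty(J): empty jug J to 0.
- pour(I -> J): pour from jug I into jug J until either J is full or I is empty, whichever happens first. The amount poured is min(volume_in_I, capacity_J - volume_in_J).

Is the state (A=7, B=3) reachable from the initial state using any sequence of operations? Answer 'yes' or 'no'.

BFS from (A=0, B=6):
  1. fill(B) -> (A=0 B=12)
  2. pour(B -> A) -> (A=7 B=5)
  3. empty(A) -> (A=0 B=5)
  4. pour(B -> A) -> (A=5 B=0)
  5. fill(B) -> (A=5 B=12)
  6. pour(B -> A) -> (A=7 B=10)
  7. empty(A) -> (A=0 B=10)
  8. pour(B -> A) -> (A=7 B=3)
Target reached → yes.

Answer: yes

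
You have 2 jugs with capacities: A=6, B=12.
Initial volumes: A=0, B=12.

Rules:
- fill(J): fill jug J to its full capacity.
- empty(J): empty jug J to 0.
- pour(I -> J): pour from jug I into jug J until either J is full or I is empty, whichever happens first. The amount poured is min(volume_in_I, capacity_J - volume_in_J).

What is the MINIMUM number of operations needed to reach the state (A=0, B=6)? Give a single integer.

Answer: 2

Derivation:
BFS from (A=0, B=12). One shortest path:
  1. pour(B -> A) -> (A=6 B=6)
  2. empty(A) -> (A=0 B=6)
Reached target in 2 moves.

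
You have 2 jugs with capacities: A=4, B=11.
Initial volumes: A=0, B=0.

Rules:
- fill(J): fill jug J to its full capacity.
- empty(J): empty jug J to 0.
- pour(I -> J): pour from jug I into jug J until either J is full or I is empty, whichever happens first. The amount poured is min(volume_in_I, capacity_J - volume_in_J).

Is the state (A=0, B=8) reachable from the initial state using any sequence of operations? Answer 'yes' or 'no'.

BFS from (A=0, B=0):
  1. fill(A) -> (A=4 B=0)
  2. pour(A -> B) -> (A=0 B=4)
  3. fill(A) -> (A=4 B=4)
  4. pour(A -> B) -> (A=0 B=8)
Target reached → yes.

Answer: yes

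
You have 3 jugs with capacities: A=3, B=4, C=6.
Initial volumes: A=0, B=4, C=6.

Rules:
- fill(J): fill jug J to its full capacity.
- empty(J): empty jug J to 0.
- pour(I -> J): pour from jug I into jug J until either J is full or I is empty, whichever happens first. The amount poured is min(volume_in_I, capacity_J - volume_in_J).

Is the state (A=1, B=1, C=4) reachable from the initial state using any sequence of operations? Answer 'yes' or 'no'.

Answer: no

Derivation:
BFS explored all 110 reachable states.
Reachable set includes: (0,0,0), (0,0,1), (0,0,2), (0,0,3), (0,0,4), (0,0,5), (0,0,6), (0,1,0), (0,1,1), (0,1,2), (0,1,3), (0,1,4) ...
Target (A=1, B=1, C=4) not in reachable set → no.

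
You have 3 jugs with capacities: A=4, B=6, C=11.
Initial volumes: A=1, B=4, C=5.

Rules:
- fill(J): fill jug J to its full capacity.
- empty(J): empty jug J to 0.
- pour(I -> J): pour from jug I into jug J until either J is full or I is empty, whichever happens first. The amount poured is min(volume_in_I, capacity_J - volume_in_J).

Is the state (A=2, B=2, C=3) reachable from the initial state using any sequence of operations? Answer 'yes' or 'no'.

BFS explored all 271 reachable states.
Reachable set includes: (0,0,0), (0,0,1), (0,0,2), (0,0,3), (0,0,4), (0,0,5), (0,0,6), (0,0,7), (0,0,8), (0,0,9), (0,0,10), (0,0,11) ...
Target (A=2, B=2, C=3) not in reachable set → no.

Answer: no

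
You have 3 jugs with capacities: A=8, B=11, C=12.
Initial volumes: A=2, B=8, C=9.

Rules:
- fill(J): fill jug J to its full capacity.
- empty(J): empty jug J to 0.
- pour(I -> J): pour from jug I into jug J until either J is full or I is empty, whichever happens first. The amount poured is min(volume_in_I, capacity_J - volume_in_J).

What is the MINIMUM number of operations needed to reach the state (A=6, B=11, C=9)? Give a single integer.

BFS from (A=2, B=8, C=9). One shortest path:
  1. fill(C) -> (A=2 B=8 C=12)
  2. pour(C -> A) -> (A=8 B=8 C=6)
  3. empty(A) -> (A=0 B=8 C=6)
  4. pour(C -> A) -> (A=6 B=8 C=0)
  5. fill(C) -> (A=6 B=8 C=12)
  6. pour(C -> B) -> (A=6 B=11 C=9)
Reached target in 6 moves.

Answer: 6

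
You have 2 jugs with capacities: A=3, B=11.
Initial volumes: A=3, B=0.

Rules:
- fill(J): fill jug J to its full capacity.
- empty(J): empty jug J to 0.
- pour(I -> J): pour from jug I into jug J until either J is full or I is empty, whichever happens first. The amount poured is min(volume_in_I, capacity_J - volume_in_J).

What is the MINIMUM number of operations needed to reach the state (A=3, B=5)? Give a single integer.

BFS from (A=3, B=0). One shortest path:
  1. empty(A) -> (A=0 B=0)
  2. fill(B) -> (A=0 B=11)
  3. pour(B -> A) -> (A=3 B=8)
  4. empty(A) -> (A=0 B=8)
  5. pour(B -> A) -> (A=3 B=5)
Reached target in 5 moves.

Answer: 5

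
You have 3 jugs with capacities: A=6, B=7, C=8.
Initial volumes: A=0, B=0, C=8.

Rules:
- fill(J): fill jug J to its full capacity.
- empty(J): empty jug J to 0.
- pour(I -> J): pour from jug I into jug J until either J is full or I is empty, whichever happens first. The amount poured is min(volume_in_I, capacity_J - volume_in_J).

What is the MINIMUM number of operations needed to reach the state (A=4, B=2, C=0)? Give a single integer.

BFS from (A=0, B=0, C=8). One shortest path:
  1. pour(C -> A) -> (A=6 B=0 C=2)
  2. pour(C -> B) -> (A=6 B=2 C=0)
  3. pour(A -> C) -> (A=0 B=2 C=6)
  4. fill(A) -> (A=6 B=2 C=6)
  5. pour(A -> C) -> (A=4 B=2 C=8)
  6. empty(C) -> (A=4 B=2 C=0)
Reached target in 6 moves.

Answer: 6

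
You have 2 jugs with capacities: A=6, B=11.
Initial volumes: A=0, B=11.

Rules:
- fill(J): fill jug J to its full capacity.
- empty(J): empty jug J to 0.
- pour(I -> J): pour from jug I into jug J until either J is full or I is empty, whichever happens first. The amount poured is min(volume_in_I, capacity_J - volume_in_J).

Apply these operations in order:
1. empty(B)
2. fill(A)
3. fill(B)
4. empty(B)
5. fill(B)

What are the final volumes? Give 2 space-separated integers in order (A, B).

Step 1: empty(B) -> (A=0 B=0)
Step 2: fill(A) -> (A=6 B=0)
Step 3: fill(B) -> (A=6 B=11)
Step 4: empty(B) -> (A=6 B=0)
Step 5: fill(B) -> (A=6 B=11)

Answer: 6 11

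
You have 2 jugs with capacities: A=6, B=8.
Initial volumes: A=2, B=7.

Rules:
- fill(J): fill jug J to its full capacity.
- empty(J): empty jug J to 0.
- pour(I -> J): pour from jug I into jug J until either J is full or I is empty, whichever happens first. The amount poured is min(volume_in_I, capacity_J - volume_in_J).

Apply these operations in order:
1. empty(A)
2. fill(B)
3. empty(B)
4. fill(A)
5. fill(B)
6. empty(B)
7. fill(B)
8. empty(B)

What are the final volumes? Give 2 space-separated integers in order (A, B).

Step 1: empty(A) -> (A=0 B=7)
Step 2: fill(B) -> (A=0 B=8)
Step 3: empty(B) -> (A=0 B=0)
Step 4: fill(A) -> (A=6 B=0)
Step 5: fill(B) -> (A=6 B=8)
Step 6: empty(B) -> (A=6 B=0)
Step 7: fill(B) -> (A=6 B=8)
Step 8: empty(B) -> (A=6 B=0)

Answer: 6 0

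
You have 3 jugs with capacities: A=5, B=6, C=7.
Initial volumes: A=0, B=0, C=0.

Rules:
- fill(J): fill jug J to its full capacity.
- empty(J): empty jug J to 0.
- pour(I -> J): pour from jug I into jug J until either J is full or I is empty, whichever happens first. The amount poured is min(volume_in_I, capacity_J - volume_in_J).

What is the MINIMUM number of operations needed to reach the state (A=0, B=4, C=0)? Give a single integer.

Answer: 5

Derivation:
BFS from (A=0, B=0, C=0). One shortest path:
  1. fill(A) -> (A=5 B=0 C=0)
  2. fill(B) -> (A=5 B=6 C=0)
  3. pour(A -> C) -> (A=0 B=6 C=5)
  4. pour(B -> C) -> (A=0 B=4 C=7)
  5. empty(C) -> (A=0 B=4 C=0)
Reached target in 5 moves.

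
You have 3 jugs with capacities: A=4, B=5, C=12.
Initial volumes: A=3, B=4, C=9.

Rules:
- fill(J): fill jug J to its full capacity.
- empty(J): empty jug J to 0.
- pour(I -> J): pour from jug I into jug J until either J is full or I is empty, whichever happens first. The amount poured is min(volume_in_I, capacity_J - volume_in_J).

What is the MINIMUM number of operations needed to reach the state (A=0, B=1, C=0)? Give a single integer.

Answer: 3

Derivation:
BFS from (A=3, B=4, C=9). One shortest path:
  1. empty(A) -> (A=0 B=4 C=9)
  2. pour(B -> C) -> (A=0 B=1 C=12)
  3. empty(C) -> (A=0 B=1 C=0)
Reached target in 3 moves.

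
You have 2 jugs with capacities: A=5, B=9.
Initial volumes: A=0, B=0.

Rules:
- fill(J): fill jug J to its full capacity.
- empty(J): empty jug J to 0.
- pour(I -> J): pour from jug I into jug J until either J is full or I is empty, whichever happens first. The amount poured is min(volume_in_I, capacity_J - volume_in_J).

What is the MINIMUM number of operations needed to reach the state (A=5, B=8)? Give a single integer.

Answer: 6

Derivation:
BFS from (A=0, B=0). One shortest path:
  1. fill(B) -> (A=0 B=9)
  2. pour(B -> A) -> (A=5 B=4)
  3. empty(A) -> (A=0 B=4)
  4. pour(B -> A) -> (A=4 B=0)
  5. fill(B) -> (A=4 B=9)
  6. pour(B -> A) -> (A=5 B=8)
Reached target in 6 moves.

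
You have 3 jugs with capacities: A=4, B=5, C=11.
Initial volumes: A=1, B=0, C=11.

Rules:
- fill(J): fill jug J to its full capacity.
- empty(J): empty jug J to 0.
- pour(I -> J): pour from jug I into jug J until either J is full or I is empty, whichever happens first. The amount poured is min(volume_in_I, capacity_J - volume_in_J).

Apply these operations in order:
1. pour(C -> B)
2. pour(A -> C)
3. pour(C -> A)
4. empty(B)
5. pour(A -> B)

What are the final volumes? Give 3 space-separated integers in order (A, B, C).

Step 1: pour(C -> B) -> (A=1 B=5 C=6)
Step 2: pour(A -> C) -> (A=0 B=5 C=7)
Step 3: pour(C -> A) -> (A=4 B=5 C=3)
Step 4: empty(B) -> (A=4 B=0 C=3)
Step 5: pour(A -> B) -> (A=0 B=4 C=3)

Answer: 0 4 3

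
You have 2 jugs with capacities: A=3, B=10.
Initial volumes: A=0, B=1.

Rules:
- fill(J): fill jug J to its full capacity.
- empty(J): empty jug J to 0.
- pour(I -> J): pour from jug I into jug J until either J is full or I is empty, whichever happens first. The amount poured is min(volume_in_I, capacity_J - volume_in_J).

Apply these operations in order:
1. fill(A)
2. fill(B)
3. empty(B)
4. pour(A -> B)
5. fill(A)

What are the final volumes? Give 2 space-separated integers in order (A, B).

Answer: 3 3

Derivation:
Step 1: fill(A) -> (A=3 B=1)
Step 2: fill(B) -> (A=3 B=10)
Step 3: empty(B) -> (A=3 B=0)
Step 4: pour(A -> B) -> (A=0 B=3)
Step 5: fill(A) -> (A=3 B=3)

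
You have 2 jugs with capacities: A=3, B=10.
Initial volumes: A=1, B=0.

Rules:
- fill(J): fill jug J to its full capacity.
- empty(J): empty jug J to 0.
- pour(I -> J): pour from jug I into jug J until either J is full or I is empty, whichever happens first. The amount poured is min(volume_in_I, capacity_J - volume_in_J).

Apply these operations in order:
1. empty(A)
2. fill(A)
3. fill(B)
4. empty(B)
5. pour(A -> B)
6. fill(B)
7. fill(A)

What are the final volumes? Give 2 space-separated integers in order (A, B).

Answer: 3 10

Derivation:
Step 1: empty(A) -> (A=0 B=0)
Step 2: fill(A) -> (A=3 B=0)
Step 3: fill(B) -> (A=3 B=10)
Step 4: empty(B) -> (A=3 B=0)
Step 5: pour(A -> B) -> (A=0 B=3)
Step 6: fill(B) -> (A=0 B=10)
Step 7: fill(A) -> (A=3 B=10)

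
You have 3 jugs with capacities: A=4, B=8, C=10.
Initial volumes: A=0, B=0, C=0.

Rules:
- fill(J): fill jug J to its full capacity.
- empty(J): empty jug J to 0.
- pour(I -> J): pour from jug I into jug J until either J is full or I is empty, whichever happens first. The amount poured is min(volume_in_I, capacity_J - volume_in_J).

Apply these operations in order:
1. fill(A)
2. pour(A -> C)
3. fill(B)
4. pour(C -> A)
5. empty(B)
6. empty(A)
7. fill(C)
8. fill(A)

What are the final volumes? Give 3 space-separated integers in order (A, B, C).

Answer: 4 0 10

Derivation:
Step 1: fill(A) -> (A=4 B=0 C=0)
Step 2: pour(A -> C) -> (A=0 B=0 C=4)
Step 3: fill(B) -> (A=0 B=8 C=4)
Step 4: pour(C -> A) -> (A=4 B=8 C=0)
Step 5: empty(B) -> (A=4 B=0 C=0)
Step 6: empty(A) -> (A=0 B=0 C=0)
Step 7: fill(C) -> (A=0 B=0 C=10)
Step 8: fill(A) -> (A=4 B=0 C=10)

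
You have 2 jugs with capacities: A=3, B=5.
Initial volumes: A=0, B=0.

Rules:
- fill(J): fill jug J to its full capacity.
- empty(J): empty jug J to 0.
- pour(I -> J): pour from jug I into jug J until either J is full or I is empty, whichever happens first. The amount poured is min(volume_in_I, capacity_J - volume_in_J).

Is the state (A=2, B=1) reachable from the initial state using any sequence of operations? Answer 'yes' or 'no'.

Answer: no

Derivation:
BFS explored all 16 reachable states.
Reachable set includes: (0,0), (0,1), (0,2), (0,3), (0,4), (0,5), (1,0), (1,5), (2,0), (2,5), (3,0), (3,1) ...
Target (A=2, B=1) not in reachable set → no.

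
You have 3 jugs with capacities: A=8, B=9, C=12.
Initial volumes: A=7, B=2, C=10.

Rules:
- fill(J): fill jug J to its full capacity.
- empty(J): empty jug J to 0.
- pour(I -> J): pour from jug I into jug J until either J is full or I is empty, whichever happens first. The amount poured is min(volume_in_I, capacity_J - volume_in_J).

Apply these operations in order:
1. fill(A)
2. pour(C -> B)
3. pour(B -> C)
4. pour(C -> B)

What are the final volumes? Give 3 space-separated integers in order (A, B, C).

Step 1: fill(A) -> (A=8 B=2 C=10)
Step 2: pour(C -> B) -> (A=8 B=9 C=3)
Step 3: pour(B -> C) -> (A=8 B=0 C=12)
Step 4: pour(C -> B) -> (A=8 B=9 C=3)

Answer: 8 9 3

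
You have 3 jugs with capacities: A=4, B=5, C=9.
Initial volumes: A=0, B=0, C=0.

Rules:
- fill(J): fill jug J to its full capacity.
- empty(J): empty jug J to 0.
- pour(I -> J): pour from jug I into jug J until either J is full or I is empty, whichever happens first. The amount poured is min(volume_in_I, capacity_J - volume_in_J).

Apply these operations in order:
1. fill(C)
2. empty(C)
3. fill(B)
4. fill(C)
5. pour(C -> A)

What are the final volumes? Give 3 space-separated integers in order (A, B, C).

Answer: 4 5 5

Derivation:
Step 1: fill(C) -> (A=0 B=0 C=9)
Step 2: empty(C) -> (A=0 B=0 C=0)
Step 3: fill(B) -> (A=0 B=5 C=0)
Step 4: fill(C) -> (A=0 B=5 C=9)
Step 5: pour(C -> A) -> (A=4 B=5 C=5)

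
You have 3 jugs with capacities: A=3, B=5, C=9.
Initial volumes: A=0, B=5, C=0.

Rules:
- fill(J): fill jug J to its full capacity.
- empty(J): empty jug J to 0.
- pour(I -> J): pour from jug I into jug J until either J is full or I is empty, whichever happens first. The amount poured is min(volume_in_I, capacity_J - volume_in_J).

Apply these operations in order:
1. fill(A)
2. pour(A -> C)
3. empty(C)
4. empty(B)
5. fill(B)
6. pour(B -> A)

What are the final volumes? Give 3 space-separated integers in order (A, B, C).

Answer: 3 2 0

Derivation:
Step 1: fill(A) -> (A=3 B=5 C=0)
Step 2: pour(A -> C) -> (A=0 B=5 C=3)
Step 3: empty(C) -> (A=0 B=5 C=0)
Step 4: empty(B) -> (A=0 B=0 C=0)
Step 5: fill(B) -> (A=0 B=5 C=0)
Step 6: pour(B -> A) -> (A=3 B=2 C=0)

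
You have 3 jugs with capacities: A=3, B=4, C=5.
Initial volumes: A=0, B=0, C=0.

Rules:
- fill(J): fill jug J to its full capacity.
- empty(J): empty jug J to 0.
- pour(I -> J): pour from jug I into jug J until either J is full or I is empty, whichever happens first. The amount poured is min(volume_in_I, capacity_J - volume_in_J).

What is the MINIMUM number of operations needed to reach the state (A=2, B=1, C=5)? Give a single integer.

BFS from (A=0, B=0, C=0). One shortest path:
  1. fill(B) -> (A=0 B=4 C=0)
  2. pour(B -> C) -> (A=0 B=0 C=4)
  3. fill(B) -> (A=0 B=4 C=4)
  4. pour(B -> A) -> (A=3 B=1 C=4)
  5. pour(A -> C) -> (A=2 B=1 C=5)
Reached target in 5 moves.

Answer: 5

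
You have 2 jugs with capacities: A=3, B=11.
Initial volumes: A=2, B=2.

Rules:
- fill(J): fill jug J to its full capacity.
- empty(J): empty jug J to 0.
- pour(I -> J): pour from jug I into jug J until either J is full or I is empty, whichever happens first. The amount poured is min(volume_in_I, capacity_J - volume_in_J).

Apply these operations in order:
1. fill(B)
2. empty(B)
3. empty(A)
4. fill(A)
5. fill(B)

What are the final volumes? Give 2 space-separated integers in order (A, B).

Answer: 3 11

Derivation:
Step 1: fill(B) -> (A=2 B=11)
Step 2: empty(B) -> (A=2 B=0)
Step 3: empty(A) -> (A=0 B=0)
Step 4: fill(A) -> (A=3 B=0)
Step 5: fill(B) -> (A=3 B=11)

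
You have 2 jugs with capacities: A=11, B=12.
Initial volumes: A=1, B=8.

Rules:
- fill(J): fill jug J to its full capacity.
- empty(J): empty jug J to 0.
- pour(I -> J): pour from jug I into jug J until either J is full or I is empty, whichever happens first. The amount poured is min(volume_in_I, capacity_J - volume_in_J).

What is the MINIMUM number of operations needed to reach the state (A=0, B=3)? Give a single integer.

Answer: 7

Derivation:
BFS from (A=1, B=8). One shortest path:
  1. fill(B) -> (A=1 B=12)
  2. pour(B -> A) -> (A=11 B=2)
  3. empty(A) -> (A=0 B=2)
  4. pour(B -> A) -> (A=2 B=0)
  5. fill(B) -> (A=2 B=12)
  6. pour(B -> A) -> (A=11 B=3)
  7. empty(A) -> (A=0 B=3)
Reached target in 7 moves.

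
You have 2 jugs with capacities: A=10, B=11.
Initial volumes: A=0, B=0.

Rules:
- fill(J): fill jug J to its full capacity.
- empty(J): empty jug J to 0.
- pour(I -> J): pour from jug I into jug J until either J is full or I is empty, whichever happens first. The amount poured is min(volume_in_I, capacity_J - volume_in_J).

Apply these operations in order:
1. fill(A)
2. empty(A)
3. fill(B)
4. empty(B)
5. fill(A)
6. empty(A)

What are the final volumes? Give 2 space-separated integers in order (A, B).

Step 1: fill(A) -> (A=10 B=0)
Step 2: empty(A) -> (A=0 B=0)
Step 3: fill(B) -> (A=0 B=11)
Step 4: empty(B) -> (A=0 B=0)
Step 5: fill(A) -> (A=10 B=0)
Step 6: empty(A) -> (A=0 B=0)

Answer: 0 0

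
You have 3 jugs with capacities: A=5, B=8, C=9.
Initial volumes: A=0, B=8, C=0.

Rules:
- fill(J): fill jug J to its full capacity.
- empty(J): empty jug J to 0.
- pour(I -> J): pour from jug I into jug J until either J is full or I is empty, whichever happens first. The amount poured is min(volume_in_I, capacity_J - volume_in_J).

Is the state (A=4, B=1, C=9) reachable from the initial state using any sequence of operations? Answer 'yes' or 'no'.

Answer: yes

Derivation:
BFS from (A=0, B=8, C=0):
  1. fill(A) -> (A=5 B=8 C=0)
  2. pour(B -> C) -> (A=5 B=0 C=8)
  3. pour(A -> C) -> (A=4 B=0 C=9)
  4. pour(C -> B) -> (A=4 B=8 C=1)
  5. empty(B) -> (A=4 B=0 C=1)
  6. pour(C -> B) -> (A=4 B=1 C=0)
  7. fill(C) -> (A=4 B=1 C=9)
Target reached → yes.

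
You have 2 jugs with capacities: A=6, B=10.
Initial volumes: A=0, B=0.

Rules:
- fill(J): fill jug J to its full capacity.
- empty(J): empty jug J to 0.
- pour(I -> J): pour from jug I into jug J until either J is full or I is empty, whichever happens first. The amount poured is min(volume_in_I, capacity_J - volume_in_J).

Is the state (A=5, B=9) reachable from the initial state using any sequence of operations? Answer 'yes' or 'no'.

BFS explored all 16 reachable states.
Reachable set includes: (0,0), (0,2), (0,4), (0,6), (0,8), (0,10), (2,0), (2,10), (4,0), (4,10), (6,0), (6,2) ...
Target (A=5, B=9) not in reachable set → no.

Answer: no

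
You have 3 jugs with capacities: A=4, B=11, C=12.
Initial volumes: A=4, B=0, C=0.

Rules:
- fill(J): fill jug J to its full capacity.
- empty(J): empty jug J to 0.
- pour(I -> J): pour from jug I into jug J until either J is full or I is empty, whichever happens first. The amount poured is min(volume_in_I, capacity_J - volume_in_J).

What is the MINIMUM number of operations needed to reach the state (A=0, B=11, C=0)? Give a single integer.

Answer: 2

Derivation:
BFS from (A=4, B=0, C=0). One shortest path:
  1. empty(A) -> (A=0 B=0 C=0)
  2. fill(B) -> (A=0 B=11 C=0)
Reached target in 2 moves.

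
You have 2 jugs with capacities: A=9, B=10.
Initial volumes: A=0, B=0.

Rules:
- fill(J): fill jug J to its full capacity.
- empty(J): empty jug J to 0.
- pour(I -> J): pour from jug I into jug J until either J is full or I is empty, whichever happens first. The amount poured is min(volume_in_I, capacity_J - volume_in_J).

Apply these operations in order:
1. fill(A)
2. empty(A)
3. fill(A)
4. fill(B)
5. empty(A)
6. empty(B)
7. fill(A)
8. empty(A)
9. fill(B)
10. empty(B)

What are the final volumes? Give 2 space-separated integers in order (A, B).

Answer: 0 0

Derivation:
Step 1: fill(A) -> (A=9 B=0)
Step 2: empty(A) -> (A=0 B=0)
Step 3: fill(A) -> (A=9 B=0)
Step 4: fill(B) -> (A=9 B=10)
Step 5: empty(A) -> (A=0 B=10)
Step 6: empty(B) -> (A=0 B=0)
Step 7: fill(A) -> (A=9 B=0)
Step 8: empty(A) -> (A=0 B=0)
Step 9: fill(B) -> (A=0 B=10)
Step 10: empty(B) -> (A=0 B=0)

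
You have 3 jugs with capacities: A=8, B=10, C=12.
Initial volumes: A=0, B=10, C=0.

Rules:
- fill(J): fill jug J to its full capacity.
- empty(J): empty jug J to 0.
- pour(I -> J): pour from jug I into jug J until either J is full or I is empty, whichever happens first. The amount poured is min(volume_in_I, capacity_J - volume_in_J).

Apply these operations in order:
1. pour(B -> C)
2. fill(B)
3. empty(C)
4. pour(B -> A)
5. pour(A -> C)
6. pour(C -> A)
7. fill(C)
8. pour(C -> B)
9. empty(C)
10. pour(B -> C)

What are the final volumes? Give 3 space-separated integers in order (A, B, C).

Answer: 8 0 10

Derivation:
Step 1: pour(B -> C) -> (A=0 B=0 C=10)
Step 2: fill(B) -> (A=0 B=10 C=10)
Step 3: empty(C) -> (A=0 B=10 C=0)
Step 4: pour(B -> A) -> (A=8 B=2 C=0)
Step 5: pour(A -> C) -> (A=0 B=2 C=8)
Step 6: pour(C -> A) -> (A=8 B=2 C=0)
Step 7: fill(C) -> (A=8 B=2 C=12)
Step 8: pour(C -> B) -> (A=8 B=10 C=4)
Step 9: empty(C) -> (A=8 B=10 C=0)
Step 10: pour(B -> C) -> (A=8 B=0 C=10)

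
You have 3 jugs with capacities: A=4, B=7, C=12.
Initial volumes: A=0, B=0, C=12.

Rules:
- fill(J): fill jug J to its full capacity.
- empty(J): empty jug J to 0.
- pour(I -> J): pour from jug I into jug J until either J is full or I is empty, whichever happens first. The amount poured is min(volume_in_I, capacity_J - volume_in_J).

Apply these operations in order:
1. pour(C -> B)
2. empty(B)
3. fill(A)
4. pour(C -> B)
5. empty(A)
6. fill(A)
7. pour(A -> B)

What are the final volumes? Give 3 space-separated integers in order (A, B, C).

Step 1: pour(C -> B) -> (A=0 B=7 C=5)
Step 2: empty(B) -> (A=0 B=0 C=5)
Step 3: fill(A) -> (A=4 B=0 C=5)
Step 4: pour(C -> B) -> (A=4 B=5 C=0)
Step 5: empty(A) -> (A=0 B=5 C=0)
Step 6: fill(A) -> (A=4 B=5 C=0)
Step 7: pour(A -> B) -> (A=2 B=7 C=0)

Answer: 2 7 0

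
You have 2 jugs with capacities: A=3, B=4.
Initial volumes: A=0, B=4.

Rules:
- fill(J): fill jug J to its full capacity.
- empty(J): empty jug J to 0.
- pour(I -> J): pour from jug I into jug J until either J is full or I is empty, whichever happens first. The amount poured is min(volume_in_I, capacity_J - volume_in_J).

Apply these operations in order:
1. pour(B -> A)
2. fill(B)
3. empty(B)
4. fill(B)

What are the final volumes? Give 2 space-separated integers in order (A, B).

Step 1: pour(B -> A) -> (A=3 B=1)
Step 2: fill(B) -> (A=3 B=4)
Step 3: empty(B) -> (A=3 B=0)
Step 4: fill(B) -> (A=3 B=4)

Answer: 3 4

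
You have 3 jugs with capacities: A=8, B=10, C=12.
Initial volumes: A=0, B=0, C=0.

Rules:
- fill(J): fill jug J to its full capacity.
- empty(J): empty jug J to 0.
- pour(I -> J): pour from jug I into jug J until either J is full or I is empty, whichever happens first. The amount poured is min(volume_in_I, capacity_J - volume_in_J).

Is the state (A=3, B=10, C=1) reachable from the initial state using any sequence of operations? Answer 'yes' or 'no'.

Answer: no

Derivation:
BFS explored all 150 reachable states.
Reachable set includes: (0,0,0), (0,0,2), (0,0,4), (0,0,6), (0,0,8), (0,0,10), (0,0,12), (0,2,0), (0,2,2), (0,2,4), (0,2,6), (0,2,8) ...
Target (A=3, B=10, C=1) not in reachable set → no.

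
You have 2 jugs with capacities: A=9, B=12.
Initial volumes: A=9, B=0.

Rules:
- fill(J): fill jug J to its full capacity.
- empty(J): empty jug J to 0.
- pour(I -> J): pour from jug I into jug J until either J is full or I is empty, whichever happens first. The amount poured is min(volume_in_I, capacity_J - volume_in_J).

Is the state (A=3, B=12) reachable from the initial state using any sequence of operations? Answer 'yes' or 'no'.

BFS from (A=9, B=0):
  1. empty(A) -> (A=0 B=0)
  2. fill(B) -> (A=0 B=12)
  3. pour(B -> A) -> (A=9 B=3)
  4. empty(A) -> (A=0 B=3)
  5. pour(B -> A) -> (A=3 B=0)
  6. fill(B) -> (A=3 B=12)
Target reached → yes.

Answer: yes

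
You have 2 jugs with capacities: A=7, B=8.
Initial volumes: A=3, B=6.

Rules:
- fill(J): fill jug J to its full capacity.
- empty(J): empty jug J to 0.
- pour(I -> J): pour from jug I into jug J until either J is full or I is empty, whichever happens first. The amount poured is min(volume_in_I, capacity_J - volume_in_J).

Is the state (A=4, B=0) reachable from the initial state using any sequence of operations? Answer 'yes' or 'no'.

BFS from (A=3, B=6):
  1. fill(B) -> (A=3 B=8)
  2. pour(B -> A) -> (A=7 B=4)
  3. empty(A) -> (A=0 B=4)
  4. pour(B -> A) -> (A=4 B=0)
Target reached → yes.

Answer: yes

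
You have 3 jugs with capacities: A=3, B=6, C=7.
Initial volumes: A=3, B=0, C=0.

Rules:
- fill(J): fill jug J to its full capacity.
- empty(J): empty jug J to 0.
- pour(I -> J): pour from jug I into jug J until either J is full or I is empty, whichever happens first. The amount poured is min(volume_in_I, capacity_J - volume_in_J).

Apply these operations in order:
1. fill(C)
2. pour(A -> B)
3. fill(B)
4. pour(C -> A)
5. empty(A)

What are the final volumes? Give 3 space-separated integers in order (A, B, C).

Answer: 0 6 4

Derivation:
Step 1: fill(C) -> (A=3 B=0 C=7)
Step 2: pour(A -> B) -> (A=0 B=3 C=7)
Step 3: fill(B) -> (A=0 B=6 C=7)
Step 4: pour(C -> A) -> (A=3 B=6 C=4)
Step 5: empty(A) -> (A=0 B=6 C=4)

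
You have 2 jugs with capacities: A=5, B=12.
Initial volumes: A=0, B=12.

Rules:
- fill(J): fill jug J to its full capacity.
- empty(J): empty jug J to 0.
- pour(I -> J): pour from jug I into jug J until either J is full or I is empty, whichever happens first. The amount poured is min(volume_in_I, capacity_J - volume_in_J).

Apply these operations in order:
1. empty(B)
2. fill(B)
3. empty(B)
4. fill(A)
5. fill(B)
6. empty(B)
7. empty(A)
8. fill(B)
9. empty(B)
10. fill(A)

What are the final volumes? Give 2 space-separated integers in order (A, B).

Step 1: empty(B) -> (A=0 B=0)
Step 2: fill(B) -> (A=0 B=12)
Step 3: empty(B) -> (A=0 B=0)
Step 4: fill(A) -> (A=5 B=0)
Step 5: fill(B) -> (A=5 B=12)
Step 6: empty(B) -> (A=5 B=0)
Step 7: empty(A) -> (A=0 B=0)
Step 8: fill(B) -> (A=0 B=12)
Step 9: empty(B) -> (A=0 B=0)
Step 10: fill(A) -> (A=5 B=0)

Answer: 5 0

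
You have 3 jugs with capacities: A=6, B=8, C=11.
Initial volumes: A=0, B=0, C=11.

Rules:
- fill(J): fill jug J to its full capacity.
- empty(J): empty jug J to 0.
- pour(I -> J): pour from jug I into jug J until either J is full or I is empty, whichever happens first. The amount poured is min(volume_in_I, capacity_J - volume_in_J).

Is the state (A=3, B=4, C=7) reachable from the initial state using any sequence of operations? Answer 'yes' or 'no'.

Answer: no

Derivation:
BFS explored all 406 reachable states.
Reachable set includes: (0,0,0), (0,0,1), (0,0,2), (0,0,3), (0,0,4), (0,0,5), (0,0,6), (0,0,7), (0,0,8), (0,0,9), (0,0,10), (0,0,11) ...
Target (A=3, B=4, C=7) not in reachable set → no.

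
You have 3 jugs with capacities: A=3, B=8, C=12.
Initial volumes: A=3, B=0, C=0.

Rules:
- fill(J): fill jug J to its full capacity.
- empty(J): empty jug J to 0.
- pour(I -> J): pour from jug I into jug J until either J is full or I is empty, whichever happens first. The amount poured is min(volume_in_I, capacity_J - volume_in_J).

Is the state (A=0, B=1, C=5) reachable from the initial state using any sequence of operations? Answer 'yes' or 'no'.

Answer: yes

Derivation:
BFS from (A=3, B=0, C=0):
  1. fill(B) -> (A=3 B=8 C=0)
  2. pour(B -> C) -> (A=3 B=0 C=8)
  3. pour(A -> B) -> (A=0 B=3 C=8)
  4. fill(A) -> (A=3 B=3 C=8)
  5. pour(A -> B) -> (A=0 B=6 C=8)
  6. pour(C -> A) -> (A=3 B=6 C=5)
  7. pour(A -> B) -> (A=1 B=8 C=5)
  8. empty(B) -> (A=1 B=0 C=5)
  9. pour(A -> B) -> (A=0 B=1 C=5)
Target reached → yes.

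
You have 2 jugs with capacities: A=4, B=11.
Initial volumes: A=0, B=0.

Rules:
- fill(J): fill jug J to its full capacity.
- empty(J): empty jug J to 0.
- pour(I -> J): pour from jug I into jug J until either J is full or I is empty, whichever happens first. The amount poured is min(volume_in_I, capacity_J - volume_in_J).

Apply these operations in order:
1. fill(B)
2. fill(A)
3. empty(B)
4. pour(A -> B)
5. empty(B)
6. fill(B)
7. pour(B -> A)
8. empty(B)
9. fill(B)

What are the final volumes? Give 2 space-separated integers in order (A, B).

Step 1: fill(B) -> (A=0 B=11)
Step 2: fill(A) -> (A=4 B=11)
Step 3: empty(B) -> (A=4 B=0)
Step 4: pour(A -> B) -> (A=0 B=4)
Step 5: empty(B) -> (A=0 B=0)
Step 6: fill(B) -> (A=0 B=11)
Step 7: pour(B -> A) -> (A=4 B=7)
Step 8: empty(B) -> (A=4 B=0)
Step 9: fill(B) -> (A=4 B=11)

Answer: 4 11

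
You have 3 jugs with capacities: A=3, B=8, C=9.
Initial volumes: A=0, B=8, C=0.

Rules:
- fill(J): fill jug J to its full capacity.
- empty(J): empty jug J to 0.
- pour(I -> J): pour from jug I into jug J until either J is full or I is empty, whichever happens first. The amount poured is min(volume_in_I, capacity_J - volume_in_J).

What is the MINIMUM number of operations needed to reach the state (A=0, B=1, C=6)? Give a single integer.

BFS from (A=0, B=8, C=0). One shortest path:
  1. empty(B) -> (A=0 B=0 C=0)
  2. fill(C) -> (A=0 B=0 C=9)
  3. pour(C -> B) -> (A=0 B=8 C=1)
  4. empty(B) -> (A=0 B=0 C=1)
  5. pour(C -> B) -> (A=0 B=1 C=0)
  6. fill(C) -> (A=0 B=1 C=9)
  7. pour(C -> A) -> (A=3 B=1 C=6)
  8. empty(A) -> (A=0 B=1 C=6)
Reached target in 8 moves.

Answer: 8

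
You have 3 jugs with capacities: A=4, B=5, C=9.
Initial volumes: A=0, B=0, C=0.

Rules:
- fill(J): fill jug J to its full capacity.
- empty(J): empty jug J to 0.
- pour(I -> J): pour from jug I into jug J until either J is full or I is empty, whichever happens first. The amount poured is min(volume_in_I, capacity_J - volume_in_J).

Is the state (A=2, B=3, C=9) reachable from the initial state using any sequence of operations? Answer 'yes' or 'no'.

BFS from (A=0, B=0, C=0):
  1. fill(C) -> (A=0 B=0 C=9)
  2. pour(C -> A) -> (A=4 B=0 C=5)
  3. pour(A -> B) -> (A=0 B=4 C=5)
  4. pour(C -> A) -> (A=4 B=4 C=1)
  5. pour(A -> B) -> (A=3 B=5 C=1)
  6. pour(B -> C) -> (A=3 B=0 C=6)
  7. pour(A -> B) -> (A=0 B=3 C=6)
  8. pour(C -> A) -> (A=4 B=3 C=2)
  9. empty(A) -> (A=0 B=3 C=2)
  10. pour(C -> A) -> (A=2 B=3 C=0)
  11. fill(C) -> (A=2 B=3 C=9)
Target reached → yes.

Answer: yes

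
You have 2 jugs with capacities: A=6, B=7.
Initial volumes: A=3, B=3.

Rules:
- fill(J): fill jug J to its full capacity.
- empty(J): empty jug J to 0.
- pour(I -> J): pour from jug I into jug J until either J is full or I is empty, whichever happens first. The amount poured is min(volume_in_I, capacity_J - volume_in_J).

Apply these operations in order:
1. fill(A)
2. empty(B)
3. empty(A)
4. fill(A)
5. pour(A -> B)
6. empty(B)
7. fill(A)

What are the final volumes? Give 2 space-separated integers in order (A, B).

Step 1: fill(A) -> (A=6 B=3)
Step 2: empty(B) -> (A=6 B=0)
Step 3: empty(A) -> (A=0 B=0)
Step 4: fill(A) -> (A=6 B=0)
Step 5: pour(A -> B) -> (A=0 B=6)
Step 6: empty(B) -> (A=0 B=0)
Step 7: fill(A) -> (A=6 B=0)

Answer: 6 0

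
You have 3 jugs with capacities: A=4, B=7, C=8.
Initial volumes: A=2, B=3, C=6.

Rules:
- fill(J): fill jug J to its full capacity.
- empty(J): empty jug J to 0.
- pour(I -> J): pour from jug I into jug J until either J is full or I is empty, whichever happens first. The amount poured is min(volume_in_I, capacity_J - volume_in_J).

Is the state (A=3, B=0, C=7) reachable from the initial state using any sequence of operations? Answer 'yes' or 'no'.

Answer: yes

Derivation:
BFS from (A=2, B=3, C=6):
  1. fill(A) -> (A=4 B=3 C=6)
  2. empty(B) -> (A=4 B=0 C=6)
  3. pour(C -> B) -> (A=4 B=6 C=0)
  4. pour(A -> B) -> (A=3 B=7 C=0)
  5. pour(B -> C) -> (A=3 B=0 C=7)
Target reached → yes.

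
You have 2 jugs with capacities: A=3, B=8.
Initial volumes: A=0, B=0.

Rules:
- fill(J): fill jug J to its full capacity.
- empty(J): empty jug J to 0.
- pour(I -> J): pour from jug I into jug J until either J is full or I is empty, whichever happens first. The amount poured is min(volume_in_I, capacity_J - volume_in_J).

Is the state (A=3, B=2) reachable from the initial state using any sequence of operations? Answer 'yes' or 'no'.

BFS from (A=0, B=0):
  1. fill(B) -> (A=0 B=8)
  2. pour(B -> A) -> (A=3 B=5)
  3. empty(A) -> (A=0 B=5)
  4. pour(B -> A) -> (A=3 B=2)
Target reached → yes.

Answer: yes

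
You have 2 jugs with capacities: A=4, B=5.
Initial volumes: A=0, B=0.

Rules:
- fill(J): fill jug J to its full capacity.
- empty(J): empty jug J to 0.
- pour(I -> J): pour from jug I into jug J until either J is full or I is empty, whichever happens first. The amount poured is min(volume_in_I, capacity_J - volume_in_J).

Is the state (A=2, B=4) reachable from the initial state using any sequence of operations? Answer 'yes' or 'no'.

Answer: no

Derivation:
BFS explored all 18 reachable states.
Reachable set includes: (0,0), (0,1), (0,2), (0,3), (0,4), (0,5), (1,0), (1,5), (2,0), (2,5), (3,0), (3,5) ...
Target (A=2, B=4) not in reachable set → no.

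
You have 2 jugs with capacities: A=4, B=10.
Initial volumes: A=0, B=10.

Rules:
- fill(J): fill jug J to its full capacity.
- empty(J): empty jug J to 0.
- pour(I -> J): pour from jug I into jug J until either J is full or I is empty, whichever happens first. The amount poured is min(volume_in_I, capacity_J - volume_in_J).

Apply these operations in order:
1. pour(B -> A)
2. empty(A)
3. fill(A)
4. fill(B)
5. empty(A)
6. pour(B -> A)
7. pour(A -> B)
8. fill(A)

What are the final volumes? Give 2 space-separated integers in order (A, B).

Answer: 4 10

Derivation:
Step 1: pour(B -> A) -> (A=4 B=6)
Step 2: empty(A) -> (A=0 B=6)
Step 3: fill(A) -> (A=4 B=6)
Step 4: fill(B) -> (A=4 B=10)
Step 5: empty(A) -> (A=0 B=10)
Step 6: pour(B -> A) -> (A=4 B=6)
Step 7: pour(A -> B) -> (A=0 B=10)
Step 8: fill(A) -> (A=4 B=10)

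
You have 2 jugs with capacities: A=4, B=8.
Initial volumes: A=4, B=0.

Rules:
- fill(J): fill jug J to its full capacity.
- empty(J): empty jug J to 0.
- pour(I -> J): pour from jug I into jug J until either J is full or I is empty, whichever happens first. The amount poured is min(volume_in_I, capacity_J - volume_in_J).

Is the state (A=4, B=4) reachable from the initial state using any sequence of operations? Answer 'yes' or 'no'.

Answer: yes

Derivation:
BFS from (A=4, B=0):
  1. pour(A -> B) -> (A=0 B=4)
  2. fill(A) -> (A=4 B=4)
Target reached → yes.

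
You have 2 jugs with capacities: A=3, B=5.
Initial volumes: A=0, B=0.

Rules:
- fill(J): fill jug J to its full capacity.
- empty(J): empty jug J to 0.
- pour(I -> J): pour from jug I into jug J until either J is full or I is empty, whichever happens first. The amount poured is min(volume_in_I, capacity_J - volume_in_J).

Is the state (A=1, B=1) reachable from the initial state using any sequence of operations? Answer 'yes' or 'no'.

BFS explored all 16 reachable states.
Reachable set includes: (0,0), (0,1), (0,2), (0,3), (0,4), (0,5), (1,0), (1,5), (2,0), (2,5), (3,0), (3,1) ...
Target (A=1, B=1) not in reachable set → no.

Answer: no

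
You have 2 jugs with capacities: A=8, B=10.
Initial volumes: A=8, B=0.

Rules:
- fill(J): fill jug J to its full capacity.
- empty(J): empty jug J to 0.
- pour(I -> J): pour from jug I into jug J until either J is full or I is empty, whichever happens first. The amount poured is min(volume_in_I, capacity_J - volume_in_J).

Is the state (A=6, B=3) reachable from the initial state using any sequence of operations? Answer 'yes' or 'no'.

BFS explored all 18 reachable states.
Reachable set includes: (0,0), (0,2), (0,4), (0,6), (0,8), (0,10), (2,0), (2,10), (4,0), (4,10), (6,0), (6,10) ...
Target (A=6, B=3) not in reachable set → no.

Answer: no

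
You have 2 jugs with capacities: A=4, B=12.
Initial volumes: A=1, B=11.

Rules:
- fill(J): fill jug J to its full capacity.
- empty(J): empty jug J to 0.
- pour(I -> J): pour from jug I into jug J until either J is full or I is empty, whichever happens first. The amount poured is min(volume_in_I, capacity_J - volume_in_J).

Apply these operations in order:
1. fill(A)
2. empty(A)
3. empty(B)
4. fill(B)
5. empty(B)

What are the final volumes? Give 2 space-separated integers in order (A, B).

Answer: 0 0

Derivation:
Step 1: fill(A) -> (A=4 B=11)
Step 2: empty(A) -> (A=0 B=11)
Step 3: empty(B) -> (A=0 B=0)
Step 4: fill(B) -> (A=0 B=12)
Step 5: empty(B) -> (A=0 B=0)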